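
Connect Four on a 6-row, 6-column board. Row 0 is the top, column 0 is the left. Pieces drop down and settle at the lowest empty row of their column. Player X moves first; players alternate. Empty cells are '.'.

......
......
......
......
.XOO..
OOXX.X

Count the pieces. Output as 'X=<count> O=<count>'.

X=4 O=4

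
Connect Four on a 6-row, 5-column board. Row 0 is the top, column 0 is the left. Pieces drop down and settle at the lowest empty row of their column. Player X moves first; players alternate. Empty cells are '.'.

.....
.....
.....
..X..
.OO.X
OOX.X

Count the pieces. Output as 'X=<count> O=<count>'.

X=4 O=4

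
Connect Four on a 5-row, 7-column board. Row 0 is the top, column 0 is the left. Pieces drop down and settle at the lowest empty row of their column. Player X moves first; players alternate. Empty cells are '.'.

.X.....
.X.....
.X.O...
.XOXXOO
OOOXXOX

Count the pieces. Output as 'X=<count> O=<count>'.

X=9 O=8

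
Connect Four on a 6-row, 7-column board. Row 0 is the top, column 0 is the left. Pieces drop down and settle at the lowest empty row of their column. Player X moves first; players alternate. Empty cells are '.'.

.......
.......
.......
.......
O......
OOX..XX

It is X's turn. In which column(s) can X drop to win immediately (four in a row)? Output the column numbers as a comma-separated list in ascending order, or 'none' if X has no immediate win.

Answer: none

Derivation:
col 0: drop X → no win
col 1: drop X → no win
col 2: drop X → no win
col 3: drop X → no win
col 4: drop X → no win
col 5: drop X → no win
col 6: drop X → no win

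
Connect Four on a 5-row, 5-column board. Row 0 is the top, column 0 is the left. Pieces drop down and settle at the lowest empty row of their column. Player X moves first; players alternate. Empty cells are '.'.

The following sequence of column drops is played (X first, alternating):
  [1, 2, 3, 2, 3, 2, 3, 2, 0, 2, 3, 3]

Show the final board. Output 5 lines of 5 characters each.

Move 1: X drops in col 1, lands at row 4
Move 2: O drops in col 2, lands at row 4
Move 3: X drops in col 3, lands at row 4
Move 4: O drops in col 2, lands at row 3
Move 5: X drops in col 3, lands at row 3
Move 6: O drops in col 2, lands at row 2
Move 7: X drops in col 3, lands at row 2
Move 8: O drops in col 2, lands at row 1
Move 9: X drops in col 0, lands at row 4
Move 10: O drops in col 2, lands at row 0
Move 11: X drops in col 3, lands at row 1
Move 12: O drops in col 3, lands at row 0

Answer: ..OO.
..OX.
..OX.
..OX.
XXOX.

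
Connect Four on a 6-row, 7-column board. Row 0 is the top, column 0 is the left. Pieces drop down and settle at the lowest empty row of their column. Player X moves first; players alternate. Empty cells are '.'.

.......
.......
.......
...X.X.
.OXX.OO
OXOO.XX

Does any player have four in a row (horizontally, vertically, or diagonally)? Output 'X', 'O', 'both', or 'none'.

none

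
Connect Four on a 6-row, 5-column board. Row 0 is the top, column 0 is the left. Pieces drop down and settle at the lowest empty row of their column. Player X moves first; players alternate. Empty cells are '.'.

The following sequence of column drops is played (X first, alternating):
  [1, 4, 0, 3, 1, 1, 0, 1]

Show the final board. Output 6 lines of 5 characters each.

Move 1: X drops in col 1, lands at row 5
Move 2: O drops in col 4, lands at row 5
Move 3: X drops in col 0, lands at row 5
Move 4: O drops in col 3, lands at row 5
Move 5: X drops in col 1, lands at row 4
Move 6: O drops in col 1, lands at row 3
Move 7: X drops in col 0, lands at row 4
Move 8: O drops in col 1, lands at row 2

Answer: .....
.....
.O...
.O...
XX...
XX.OO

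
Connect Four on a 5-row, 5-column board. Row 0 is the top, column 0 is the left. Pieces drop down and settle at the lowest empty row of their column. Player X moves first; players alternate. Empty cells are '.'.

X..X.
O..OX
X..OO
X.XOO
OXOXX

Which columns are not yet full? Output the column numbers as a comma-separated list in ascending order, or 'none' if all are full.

col 0: top cell = 'X' → FULL
col 1: top cell = '.' → open
col 2: top cell = '.' → open
col 3: top cell = 'X' → FULL
col 4: top cell = '.' → open

Answer: 1,2,4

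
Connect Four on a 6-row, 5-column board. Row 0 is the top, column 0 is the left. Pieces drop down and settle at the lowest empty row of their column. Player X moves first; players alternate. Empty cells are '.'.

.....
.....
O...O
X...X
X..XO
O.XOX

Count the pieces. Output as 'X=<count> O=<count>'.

X=6 O=5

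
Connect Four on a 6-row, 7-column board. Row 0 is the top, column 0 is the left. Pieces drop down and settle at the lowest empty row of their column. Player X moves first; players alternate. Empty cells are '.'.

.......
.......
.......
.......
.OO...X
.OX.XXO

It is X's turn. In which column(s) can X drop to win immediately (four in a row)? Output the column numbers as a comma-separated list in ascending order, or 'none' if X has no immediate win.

col 0: drop X → no win
col 1: drop X → no win
col 2: drop X → no win
col 3: drop X → WIN!
col 4: drop X → no win
col 5: drop X → no win
col 6: drop X → no win

Answer: 3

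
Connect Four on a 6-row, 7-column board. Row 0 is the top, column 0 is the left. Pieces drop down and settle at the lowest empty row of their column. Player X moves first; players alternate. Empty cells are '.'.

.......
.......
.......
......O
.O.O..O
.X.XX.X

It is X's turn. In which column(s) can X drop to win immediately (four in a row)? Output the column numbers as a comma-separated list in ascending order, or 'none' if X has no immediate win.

col 0: drop X → no win
col 1: drop X → no win
col 2: drop X → WIN!
col 3: drop X → no win
col 4: drop X → no win
col 5: drop X → WIN!
col 6: drop X → no win

Answer: 2,5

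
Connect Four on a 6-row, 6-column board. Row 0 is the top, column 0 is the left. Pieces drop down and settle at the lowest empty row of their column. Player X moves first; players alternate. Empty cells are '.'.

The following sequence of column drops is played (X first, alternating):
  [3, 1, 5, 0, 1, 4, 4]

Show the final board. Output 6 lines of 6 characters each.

Answer: ......
......
......
......
.X..X.
OO.XOX

Derivation:
Move 1: X drops in col 3, lands at row 5
Move 2: O drops in col 1, lands at row 5
Move 3: X drops in col 5, lands at row 5
Move 4: O drops in col 0, lands at row 5
Move 5: X drops in col 1, lands at row 4
Move 6: O drops in col 4, lands at row 5
Move 7: X drops in col 4, lands at row 4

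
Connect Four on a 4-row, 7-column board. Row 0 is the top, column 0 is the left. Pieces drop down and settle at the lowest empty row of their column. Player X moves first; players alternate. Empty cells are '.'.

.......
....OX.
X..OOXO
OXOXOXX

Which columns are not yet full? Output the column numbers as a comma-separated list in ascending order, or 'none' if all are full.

Answer: 0,1,2,3,4,5,6

Derivation:
col 0: top cell = '.' → open
col 1: top cell = '.' → open
col 2: top cell = '.' → open
col 3: top cell = '.' → open
col 4: top cell = '.' → open
col 5: top cell = '.' → open
col 6: top cell = '.' → open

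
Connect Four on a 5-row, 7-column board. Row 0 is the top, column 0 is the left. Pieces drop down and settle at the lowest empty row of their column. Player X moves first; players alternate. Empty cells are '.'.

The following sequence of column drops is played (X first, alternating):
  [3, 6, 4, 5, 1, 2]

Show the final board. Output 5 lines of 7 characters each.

Move 1: X drops in col 3, lands at row 4
Move 2: O drops in col 6, lands at row 4
Move 3: X drops in col 4, lands at row 4
Move 4: O drops in col 5, lands at row 4
Move 5: X drops in col 1, lands at row 4
Move 6: O drops in col 2, lands at row 4

Answer: .......
.......
.......
.......
.XOXXOO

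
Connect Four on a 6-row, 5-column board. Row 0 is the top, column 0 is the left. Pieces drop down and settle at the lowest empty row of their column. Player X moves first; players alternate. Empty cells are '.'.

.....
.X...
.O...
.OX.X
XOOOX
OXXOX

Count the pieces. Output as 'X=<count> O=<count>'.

X=8 O=7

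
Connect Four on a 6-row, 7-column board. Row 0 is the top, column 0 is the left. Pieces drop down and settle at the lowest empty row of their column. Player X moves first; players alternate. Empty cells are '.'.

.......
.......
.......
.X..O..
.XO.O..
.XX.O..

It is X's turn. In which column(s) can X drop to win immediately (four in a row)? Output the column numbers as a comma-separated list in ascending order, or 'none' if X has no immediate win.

col 0: drop X → no win
col 1: drop X → WIN!
col 2: drop X → no win
col 3: drop X → no win
col 4: drop X → no win
col 5: drop X → no win
col 6: drop X → no win

Answer: 1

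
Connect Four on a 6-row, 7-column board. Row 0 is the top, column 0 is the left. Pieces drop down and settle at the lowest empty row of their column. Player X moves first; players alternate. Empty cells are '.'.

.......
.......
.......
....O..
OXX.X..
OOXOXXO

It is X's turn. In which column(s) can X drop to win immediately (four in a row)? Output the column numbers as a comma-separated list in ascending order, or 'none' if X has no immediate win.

col 0: drop X → no win
col 1: drop X → no win
col 2: drop X → no win
col 3: drop X → WIN!
col 4: drop X → no win
col 5: drop X → no win
col 6: drop X → no win

Answer: 3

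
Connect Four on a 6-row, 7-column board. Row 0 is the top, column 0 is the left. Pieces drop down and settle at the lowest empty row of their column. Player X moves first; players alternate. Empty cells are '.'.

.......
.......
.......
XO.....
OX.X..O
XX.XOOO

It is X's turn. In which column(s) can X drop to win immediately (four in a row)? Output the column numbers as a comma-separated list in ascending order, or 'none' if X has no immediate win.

Answer: 2

Derivation:
col 0: drop X → no win
col 1: drop X → no win
col 2: drop X → WIN!
col 3: drop X → no win
col 4: drop X → no win
col 5: drop X → no win
col 6: drop X → no win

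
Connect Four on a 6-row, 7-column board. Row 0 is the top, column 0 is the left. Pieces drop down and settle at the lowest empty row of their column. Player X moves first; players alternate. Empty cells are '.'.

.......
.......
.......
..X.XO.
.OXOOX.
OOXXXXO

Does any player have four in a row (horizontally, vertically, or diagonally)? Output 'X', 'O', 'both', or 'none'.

X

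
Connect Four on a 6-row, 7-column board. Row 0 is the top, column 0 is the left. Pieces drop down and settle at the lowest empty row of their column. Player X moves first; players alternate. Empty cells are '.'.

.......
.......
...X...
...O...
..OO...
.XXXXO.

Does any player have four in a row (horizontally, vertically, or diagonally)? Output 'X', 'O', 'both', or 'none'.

X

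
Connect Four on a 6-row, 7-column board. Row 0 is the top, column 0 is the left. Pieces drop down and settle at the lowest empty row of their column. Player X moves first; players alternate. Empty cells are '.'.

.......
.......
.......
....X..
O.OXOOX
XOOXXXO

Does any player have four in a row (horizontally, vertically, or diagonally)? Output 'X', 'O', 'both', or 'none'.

none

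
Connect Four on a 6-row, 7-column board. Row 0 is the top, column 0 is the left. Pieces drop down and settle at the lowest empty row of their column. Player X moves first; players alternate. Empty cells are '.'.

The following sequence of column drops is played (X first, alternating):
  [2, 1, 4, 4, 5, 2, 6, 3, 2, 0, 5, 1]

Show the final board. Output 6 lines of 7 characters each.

Move 1: X drops in col 2, lands at row 5
Move 2: O drops in col 1, lands at row 5
Move 3: X drops in col 4, lands at row 5
Move 4: O drops in col 4, lands at row 4
Move 5: X drops in col 5, lands at row 5
Move 6: O drops in col 2, lands at row 4
Move 7: X drops in col 6, lands at row 5
Move 8: O drops in col 3, lands at row 5
Move 9: X drops in col 2, lands at row 3
Move 10: O drops in col 0, lands at row 5
Move 11: X drops in col 5, lands at row 4
Move 12: O drops in col 1, lands at row 4

Answer: .......
.......
.......
..X....
.OO.OX.
OOXOXXX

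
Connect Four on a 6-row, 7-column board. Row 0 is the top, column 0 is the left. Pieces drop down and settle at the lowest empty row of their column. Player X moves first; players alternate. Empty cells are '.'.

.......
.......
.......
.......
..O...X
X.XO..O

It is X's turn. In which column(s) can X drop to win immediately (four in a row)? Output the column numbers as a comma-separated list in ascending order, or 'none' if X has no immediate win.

col 0: drop X → no win
col 1: drop X → no win
col 2: drop X → no win
col 3: drop X → no win
col 4: drop X → no win
col 5: drop X → no win
col 6: drop X → no win

Answer: none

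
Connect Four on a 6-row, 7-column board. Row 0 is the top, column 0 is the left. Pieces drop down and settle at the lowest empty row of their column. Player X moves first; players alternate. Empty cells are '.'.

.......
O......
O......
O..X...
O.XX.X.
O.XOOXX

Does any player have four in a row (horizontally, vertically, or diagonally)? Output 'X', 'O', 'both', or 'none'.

O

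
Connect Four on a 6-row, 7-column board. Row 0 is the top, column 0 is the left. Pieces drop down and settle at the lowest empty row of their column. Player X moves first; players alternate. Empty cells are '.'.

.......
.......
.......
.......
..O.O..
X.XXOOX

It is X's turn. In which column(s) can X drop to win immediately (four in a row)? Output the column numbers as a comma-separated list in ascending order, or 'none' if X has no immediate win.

Answer: 1

Derivation:
col 0: drop X → no win
col 1: drop X → WIN!
col 2: drop X → no win
col 3: drop X → no win
col 4: drop X → no win
col 5: drop X → no win
col 6: drop X → no win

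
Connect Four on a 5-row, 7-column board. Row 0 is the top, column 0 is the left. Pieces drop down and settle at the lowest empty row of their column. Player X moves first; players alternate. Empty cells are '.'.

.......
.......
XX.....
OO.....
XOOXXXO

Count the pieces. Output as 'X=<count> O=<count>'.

X=6 O=5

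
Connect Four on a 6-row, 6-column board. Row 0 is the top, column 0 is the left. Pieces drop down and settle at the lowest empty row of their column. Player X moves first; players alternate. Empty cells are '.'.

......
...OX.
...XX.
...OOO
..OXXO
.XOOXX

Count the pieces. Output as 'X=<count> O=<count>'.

X=8 O=8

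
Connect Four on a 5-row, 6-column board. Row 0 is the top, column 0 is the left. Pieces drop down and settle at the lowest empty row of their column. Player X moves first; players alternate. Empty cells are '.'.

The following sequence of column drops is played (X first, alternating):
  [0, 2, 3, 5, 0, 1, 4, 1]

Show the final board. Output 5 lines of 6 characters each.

Move 1: X drops in col 0, lands at row 4
Move 2: O drops in col 2, lands at row 4
Move 3: X drops in col 3, lands at row 4
Move 4: O drops in col 5, lands at row 4
Move 5: X drops in col 0, lands at row 3
Move 6: O drops in col 1, lands at row 4
Move 7: X drops in col 4, lands at row 4
Move 8: O drops in col 1, lands at row 3

Answer: ......
......
......
XO....
XOOXXO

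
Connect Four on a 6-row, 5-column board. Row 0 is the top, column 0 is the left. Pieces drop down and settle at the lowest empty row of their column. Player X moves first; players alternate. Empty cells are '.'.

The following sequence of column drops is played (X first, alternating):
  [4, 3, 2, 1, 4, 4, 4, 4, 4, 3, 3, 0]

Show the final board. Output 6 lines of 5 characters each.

Move 1: X drops in col 4, lands at row 5
Move 2: O drops in col 3, lands at row 5
Move 3: X drops in col 2, lands at row 5
Move 4: O drops in col 1, lands at row 5
Move 5: X drops in col 4, lands at row 4
Move 6: O drops in col 4, lands at row 3
Move 7: X drops in col 4, lands at row 2
Move 8: O drops in col 4, lands at row 1
Move 9: X drops in col 4, lands at row 0
Move 10: O drops in col 3, lands at row 4
Move 11: X drops in col 3, lands at row 3
Move 12: O drops in col 0, lands at row 5

Answer: ....X
....O
....X
...XO
...OX
OOXOX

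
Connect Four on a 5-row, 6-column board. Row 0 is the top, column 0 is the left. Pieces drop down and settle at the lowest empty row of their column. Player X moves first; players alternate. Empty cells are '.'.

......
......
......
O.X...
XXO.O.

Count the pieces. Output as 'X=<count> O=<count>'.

X=3 O=3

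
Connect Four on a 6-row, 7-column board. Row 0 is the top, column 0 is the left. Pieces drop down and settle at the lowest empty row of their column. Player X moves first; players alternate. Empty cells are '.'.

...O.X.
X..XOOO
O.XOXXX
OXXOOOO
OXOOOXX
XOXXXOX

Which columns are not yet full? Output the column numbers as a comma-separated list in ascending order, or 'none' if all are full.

Answer: 0,1,2,4,6

Derivation:
col 0: top cell = '.' → open
col 1: top cell = '.' → open
col 2: top cell = '.' → open
col 3: top cell = 'O' → FULL
col 4: top cell = '.' → open
col 5: top cell = 'X' → FULL
col 6: top cell = '.' → open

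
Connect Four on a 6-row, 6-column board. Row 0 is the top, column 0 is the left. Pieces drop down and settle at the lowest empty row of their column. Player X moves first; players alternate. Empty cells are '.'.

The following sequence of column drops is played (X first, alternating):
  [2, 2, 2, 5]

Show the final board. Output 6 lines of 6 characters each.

Answer: ......
......
......
..X...
..O...
..X..O

Derivation:
Move 1: X drops in col 2, lands at row 5
Move 2: O drops in col 2, lands at row 4
Move 3: X drops in col 2, lands at row 3
Move 4: O drops in col 5, lands at row 5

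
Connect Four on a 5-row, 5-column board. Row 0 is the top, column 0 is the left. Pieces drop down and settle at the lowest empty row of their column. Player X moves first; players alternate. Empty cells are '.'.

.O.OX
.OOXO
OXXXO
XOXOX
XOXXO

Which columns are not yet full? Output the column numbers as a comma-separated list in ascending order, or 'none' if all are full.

Answer: 0,2

Derivation:
col 0: top cell = '.' → open
col 1: top cell = 'O' → FULL
col 2: top cell = '.' → open
col 3: top cell = 'O' → FULL
col 4: top cell = 'X' → FULL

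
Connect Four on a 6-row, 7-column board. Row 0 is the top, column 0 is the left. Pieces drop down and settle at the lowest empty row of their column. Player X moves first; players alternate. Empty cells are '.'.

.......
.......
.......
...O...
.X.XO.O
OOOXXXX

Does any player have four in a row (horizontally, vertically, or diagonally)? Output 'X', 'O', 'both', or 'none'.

X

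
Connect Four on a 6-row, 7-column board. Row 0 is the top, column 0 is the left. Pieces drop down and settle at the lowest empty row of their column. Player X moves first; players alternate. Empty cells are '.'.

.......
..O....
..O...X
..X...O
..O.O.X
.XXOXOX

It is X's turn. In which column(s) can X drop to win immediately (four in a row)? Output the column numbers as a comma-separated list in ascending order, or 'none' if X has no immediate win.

Answer: none

Derivation:
col 0: drop X → no win
col 1: drop X → no win
col 2: drop X → no win
col 3: drop X → no win
col 4: drop X → no win
col 5: drop X → no win
col 6: drop X → no win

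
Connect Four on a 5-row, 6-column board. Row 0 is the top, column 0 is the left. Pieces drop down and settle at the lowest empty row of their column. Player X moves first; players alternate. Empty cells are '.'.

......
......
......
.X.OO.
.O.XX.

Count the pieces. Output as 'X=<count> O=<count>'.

X=3 O=3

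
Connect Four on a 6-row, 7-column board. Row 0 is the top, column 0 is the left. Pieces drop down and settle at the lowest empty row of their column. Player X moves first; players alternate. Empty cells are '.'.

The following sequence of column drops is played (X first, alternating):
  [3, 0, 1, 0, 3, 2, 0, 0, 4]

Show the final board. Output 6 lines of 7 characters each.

Answer: .......
.......
O......
X......
O..X...
OXOXX..

Derivation:
Move 1: X drops in col 3, lands at row 5
Move 2: O drops in col 0, lands at row 5
Move 3: X drops in col 1, lands at row 5
Move 4: O drops in col 0, lands at row 4
Move 5: X drops in col 3, lands at row 4
Move 6: O drops in col 2, lands at row 5
Move 7: X drops in col 0, lands at row 3
Move 8: O drops in col 0, lands at row 2
Move 9: X drops in col 4, lands at row 5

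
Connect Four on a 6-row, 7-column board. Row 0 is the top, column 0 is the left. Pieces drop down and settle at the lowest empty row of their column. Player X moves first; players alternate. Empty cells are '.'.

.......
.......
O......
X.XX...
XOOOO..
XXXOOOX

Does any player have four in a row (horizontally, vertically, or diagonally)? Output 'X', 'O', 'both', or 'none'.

O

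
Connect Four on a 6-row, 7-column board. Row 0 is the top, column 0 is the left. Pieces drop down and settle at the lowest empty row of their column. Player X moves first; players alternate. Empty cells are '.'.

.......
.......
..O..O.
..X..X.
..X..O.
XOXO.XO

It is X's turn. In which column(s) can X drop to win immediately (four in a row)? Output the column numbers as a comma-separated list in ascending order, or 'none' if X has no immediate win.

Answer: none

Derivation:
col 0: drop X → no win
col 1: drop X → no win
col 2: drop X → no win
col 3: drop X → no win
col 4: drop X → no win
col 5: drop X → no win
col 6: drop X → no win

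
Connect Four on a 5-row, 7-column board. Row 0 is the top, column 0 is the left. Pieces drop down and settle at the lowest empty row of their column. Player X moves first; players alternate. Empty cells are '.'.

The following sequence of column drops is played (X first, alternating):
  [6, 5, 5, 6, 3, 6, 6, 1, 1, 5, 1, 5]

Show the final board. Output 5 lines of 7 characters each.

Move 1: X drops in col 6, lands at row 4
Move 2: O drops in col 5, lands at row 4
Move 3: X drops in col 5, lands at row 3
Move 4: O drops in col 6, lands at row 3
Move 5: X drops in col 3, lands at row 4
Move 6: O drops in col 6, lands at row 2
Move 7: X drops in col 6, lands at row 1
Move 8: O drops in col 1, lands at row 4
Move 9: X drops in col 1, lands at row 3
Move 10: O drops in col 5, lands at row 2
Move 11: X drops in col 1, lands at row 2
Move 12: O drops in col 5, lands at row 1

Answer: .......
.....OX
.X...OO
.X...XO
.O.X.OX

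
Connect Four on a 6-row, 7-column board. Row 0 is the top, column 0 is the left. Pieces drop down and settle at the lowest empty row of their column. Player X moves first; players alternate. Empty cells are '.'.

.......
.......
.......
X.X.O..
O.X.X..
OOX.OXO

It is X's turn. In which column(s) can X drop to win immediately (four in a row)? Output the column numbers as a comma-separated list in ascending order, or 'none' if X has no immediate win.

col 0: drop X → no win
col 1: drop X → no win
col 2: drop X → WIN!
col 3: drop X → no win
col 4: drop X → no win
col 5: drop X → no win
col 6: drop X → no win

Answer: 2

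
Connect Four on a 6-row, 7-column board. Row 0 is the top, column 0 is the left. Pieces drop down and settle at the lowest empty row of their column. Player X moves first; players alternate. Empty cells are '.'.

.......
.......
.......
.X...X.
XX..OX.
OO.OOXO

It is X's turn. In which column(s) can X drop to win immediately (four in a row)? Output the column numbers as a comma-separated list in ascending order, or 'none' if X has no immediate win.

col 0: drop X → no win
col 1: drop X → no win
col 2: drop X → no win
col 3: drop X → no win
col 4: drop X → no win
col 5: drop X → WIN!
col 6: drop X → no win

Answer: 5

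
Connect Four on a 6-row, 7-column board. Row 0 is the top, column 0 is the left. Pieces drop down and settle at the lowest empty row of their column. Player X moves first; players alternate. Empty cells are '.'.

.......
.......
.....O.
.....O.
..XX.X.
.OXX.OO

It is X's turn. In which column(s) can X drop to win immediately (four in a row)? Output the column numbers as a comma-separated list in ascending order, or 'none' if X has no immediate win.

col 0: drop X → no win
col 1: drop X → no win
col 2: drop X → no win
col 3: drop X → no win
col 4: drop X → no win
col 5: drop X → no win
col 6: drop X → no win

Answer: none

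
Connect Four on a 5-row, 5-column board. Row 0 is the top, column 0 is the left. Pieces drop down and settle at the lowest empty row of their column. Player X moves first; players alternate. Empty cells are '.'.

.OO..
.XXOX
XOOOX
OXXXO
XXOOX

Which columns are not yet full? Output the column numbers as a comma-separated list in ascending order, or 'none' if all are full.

col 0: top cell = '.' → open
col 1: top cell = 'O' → FULL
col 2: top cell = 'O' → FULL
col 3: top cell = '.' → open
col 4: top cell = '.' → open

Answer: 0,3,4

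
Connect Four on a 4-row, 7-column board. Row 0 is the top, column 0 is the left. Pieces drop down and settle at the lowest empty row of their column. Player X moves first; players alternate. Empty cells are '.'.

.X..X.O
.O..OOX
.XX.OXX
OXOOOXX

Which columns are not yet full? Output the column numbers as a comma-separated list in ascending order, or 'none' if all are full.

Answer: 0,2,3,5

Derivation:
col 0: top cell = '.' → open
col 1: top cell = 'X' → FULL
col 2: top cell = '.' → open
col 3: top cell = '.' → open
col 4: top cell = 'X' → FULL
col 5: top cell = '.' → open
col 6: top cell = 'O' → FULL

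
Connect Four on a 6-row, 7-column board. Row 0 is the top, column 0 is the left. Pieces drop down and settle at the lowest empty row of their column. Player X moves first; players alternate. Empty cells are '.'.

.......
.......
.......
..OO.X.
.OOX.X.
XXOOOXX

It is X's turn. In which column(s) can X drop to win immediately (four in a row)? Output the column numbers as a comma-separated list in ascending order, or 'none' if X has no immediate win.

col 0: drop X → no win
col 1: drop X → no win
col 2: drop X → no win
col 3: drop X → no win
col 4: drop X → no win
col 5: drop X → WIN!
col 6: drop X → no win

Answer: 5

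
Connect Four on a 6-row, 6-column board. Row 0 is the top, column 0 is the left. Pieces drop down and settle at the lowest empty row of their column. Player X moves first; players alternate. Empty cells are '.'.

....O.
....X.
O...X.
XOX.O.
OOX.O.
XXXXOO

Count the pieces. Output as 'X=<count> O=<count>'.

X=9 O=9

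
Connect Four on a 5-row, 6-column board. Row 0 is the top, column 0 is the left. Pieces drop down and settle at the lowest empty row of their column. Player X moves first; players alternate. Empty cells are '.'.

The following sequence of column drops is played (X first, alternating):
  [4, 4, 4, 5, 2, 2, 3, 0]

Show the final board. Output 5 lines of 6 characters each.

Move 1: X drops in col 4, lands at row 4
Move 2: O drops in col 4, lands at row 3
Move 3: X drops in col 4, lands at row 2
Move 4: O drops in col 5, lands at row 4
Move 5: X drops in col 2, lands at row 4
Move 6: O drops in col 2, lands at row 3
Move 7: X drops in col 3, lands at row 4
Move 8: O drops in col 0, lands at row 4

Answer: ......
......
....X.
..O.O.
O.XXXO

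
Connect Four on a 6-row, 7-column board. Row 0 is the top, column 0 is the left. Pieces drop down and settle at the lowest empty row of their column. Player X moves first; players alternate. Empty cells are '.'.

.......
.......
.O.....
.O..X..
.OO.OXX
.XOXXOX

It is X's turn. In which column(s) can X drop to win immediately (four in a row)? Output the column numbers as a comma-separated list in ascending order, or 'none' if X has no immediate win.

Answer: none

Derivation:
col 0: drop X → no win
col 1: drop X → no win
col 2: drop X → no win
col 3: drop X → no win
col 4: drop X → no win
col 5: drop X → no win
col 6: drop X → no win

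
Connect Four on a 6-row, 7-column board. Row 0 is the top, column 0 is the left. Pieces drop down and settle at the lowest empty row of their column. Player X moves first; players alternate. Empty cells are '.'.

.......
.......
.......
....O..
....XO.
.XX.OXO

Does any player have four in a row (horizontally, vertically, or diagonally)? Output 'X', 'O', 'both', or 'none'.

none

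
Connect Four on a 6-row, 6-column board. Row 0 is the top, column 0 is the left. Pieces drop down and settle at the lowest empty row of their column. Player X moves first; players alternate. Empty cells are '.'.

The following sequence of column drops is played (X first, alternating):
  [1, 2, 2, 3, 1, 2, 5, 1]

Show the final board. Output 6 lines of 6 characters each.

Answer: ......
......
......
.OO...
.XX...
.XOO.X

Derivation:
Move 1: X drops in col 1, lands at row 5
Move 2: O drops in col 2, lands at row 5
Move 3: X drops in col 2, lands at row 4
Move 4: O drops in col 3, lands at row 5
Move 5: X drops in col 1, lands at row 4
Move 6: O drops in col 2, lands at row 3
Move 7: X drops in col 5, lands at row 5
Move 8: O drops in col 1, lands at row 3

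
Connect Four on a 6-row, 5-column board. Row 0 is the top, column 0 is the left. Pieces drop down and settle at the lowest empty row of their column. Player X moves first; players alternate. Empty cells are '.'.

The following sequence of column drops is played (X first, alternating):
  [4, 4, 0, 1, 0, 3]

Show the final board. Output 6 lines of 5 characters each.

Move 1: X drops in col 4, lands at row 5
Move 2: O drops in col 4, lands at row 4
Move 3: X drops in col 0, lands at row 5
Move 4: O drops in col 1, lands at row 5
Move 5: X drops in col 0, lands at row 4
Move 6: O drops in col 3, lands at row 5

Answer: .....
.....
.....
.....
X...O
XO.OX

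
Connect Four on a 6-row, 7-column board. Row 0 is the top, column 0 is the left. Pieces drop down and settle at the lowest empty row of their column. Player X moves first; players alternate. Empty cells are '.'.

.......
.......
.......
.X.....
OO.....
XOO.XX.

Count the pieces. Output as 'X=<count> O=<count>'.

X=4 O=4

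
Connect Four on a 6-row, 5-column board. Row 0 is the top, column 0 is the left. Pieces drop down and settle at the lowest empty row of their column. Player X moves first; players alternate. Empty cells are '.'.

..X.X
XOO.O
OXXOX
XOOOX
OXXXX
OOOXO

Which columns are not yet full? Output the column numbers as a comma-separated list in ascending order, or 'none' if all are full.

col 0: top cell = '.' → open
col 1: top cell = '.' → open
col 2: top cell = 'X' → FULL
col 3: top cell = '.' → open
col 4: top cell = 'X' → FULL

Answer: 0,1,3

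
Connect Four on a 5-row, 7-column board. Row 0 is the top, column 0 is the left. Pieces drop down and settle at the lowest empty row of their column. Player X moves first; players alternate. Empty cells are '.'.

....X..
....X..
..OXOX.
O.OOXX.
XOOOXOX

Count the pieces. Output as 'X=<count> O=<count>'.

X=9 O=9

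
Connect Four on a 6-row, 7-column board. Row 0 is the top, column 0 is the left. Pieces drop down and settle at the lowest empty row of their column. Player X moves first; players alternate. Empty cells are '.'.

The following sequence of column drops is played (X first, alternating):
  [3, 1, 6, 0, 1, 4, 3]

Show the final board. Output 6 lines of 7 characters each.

Move 1: X drops in col 3, lands at row 5
Move 2: O drops in col 1, lands at row 5
Move 3: X drops in col 6, lands at row 5
Move 4: O drops in col 0, lands at row 5
Move 5: X drops in col 1, lands at row 4
Move 6: O drops in col 4, lands at row 5
Move 7: X drops in col 3, lands at row 4

Answer: .......
.......
.......
.......
.X.X...
OO.XO.X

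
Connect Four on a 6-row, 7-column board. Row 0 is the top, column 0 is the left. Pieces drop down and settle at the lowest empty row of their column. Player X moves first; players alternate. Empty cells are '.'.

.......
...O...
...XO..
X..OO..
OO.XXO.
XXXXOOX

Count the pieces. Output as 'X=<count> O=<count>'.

X=9 O=9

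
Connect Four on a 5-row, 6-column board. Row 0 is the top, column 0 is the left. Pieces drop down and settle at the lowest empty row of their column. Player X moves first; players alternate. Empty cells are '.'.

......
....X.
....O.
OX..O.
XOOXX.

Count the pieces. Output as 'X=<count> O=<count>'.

X=5 O=5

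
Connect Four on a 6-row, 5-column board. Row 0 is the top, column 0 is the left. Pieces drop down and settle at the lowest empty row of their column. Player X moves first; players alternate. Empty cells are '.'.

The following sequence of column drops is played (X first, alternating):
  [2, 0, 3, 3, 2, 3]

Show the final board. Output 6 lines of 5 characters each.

Answer: .....
.....
.....
...O.
..XO.
O.XX.

Derivation:
Move 1: X drops in col 2, lands at row 5
Move 2: O drops in col 0, lands at row 5
Move 3: X drops in col 3, lands at row 5
Move 4: O drops in col 3, lands at row 4
Move 5: X drops in col 2, lands at row 4
Move 6: O drops in col 3, lands at row 3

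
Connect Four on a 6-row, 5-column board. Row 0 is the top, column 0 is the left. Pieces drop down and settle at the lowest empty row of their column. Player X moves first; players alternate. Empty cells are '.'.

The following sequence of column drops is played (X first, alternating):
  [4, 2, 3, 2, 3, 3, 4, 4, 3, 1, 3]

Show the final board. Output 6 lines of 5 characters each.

Answer: .....
...X.
...X.
...OO
..OXX
.OOXX

Derivation:
Move 1: X drops in col 4, lands at row 5
Move 2: O drops in col 2, lands at row 5
Move 3: X drops in col 3, lands at row 5
Move 4: O drops in col 2, lands at row 4
Move 5: X drops in col 3, lands at row 4
Move 6: O drops in col 3, lands at row 3
Move 7: X drops in col 4, lands at row 4
Move 8: O drops in col 4, lands at row 3
Move 9: X drops in col 3, lands at row 2
Move 10: O drops in col 1, lands at row 5
Move 11: X drops in col 3, lands at row 1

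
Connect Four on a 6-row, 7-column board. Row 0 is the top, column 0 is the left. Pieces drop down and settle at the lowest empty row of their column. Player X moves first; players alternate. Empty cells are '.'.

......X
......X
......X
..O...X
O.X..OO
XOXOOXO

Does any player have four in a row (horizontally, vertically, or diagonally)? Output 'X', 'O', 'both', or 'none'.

X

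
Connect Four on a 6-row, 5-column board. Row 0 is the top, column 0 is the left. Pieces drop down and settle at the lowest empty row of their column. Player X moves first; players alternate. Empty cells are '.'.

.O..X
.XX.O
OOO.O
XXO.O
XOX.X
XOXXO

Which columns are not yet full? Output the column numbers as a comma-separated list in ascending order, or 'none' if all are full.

col 0: top cell = '.' → open
col 1: top cell = 'O' → FULL
col 2: top cell = '.' → open
col 3: top cell = '.' → open
col 4: top cell = 'X' → FULL

Answer: 0,2,3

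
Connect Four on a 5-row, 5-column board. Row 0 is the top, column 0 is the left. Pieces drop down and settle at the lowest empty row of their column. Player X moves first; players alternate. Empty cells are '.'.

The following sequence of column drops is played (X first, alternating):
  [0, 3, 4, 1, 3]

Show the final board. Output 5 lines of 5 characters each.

Answer: .....
.....
.....
...X.
XO.OX

Derivation:
Move 1: X drops in col 0, lands at row 4
Move 2: O drops in col 3, lands at row 4
Move 3: X drops in col 4, lands at row 4
Move 4: O drops in col 1, lands at row 4
Move 5: X drops in col 3, lands at row 3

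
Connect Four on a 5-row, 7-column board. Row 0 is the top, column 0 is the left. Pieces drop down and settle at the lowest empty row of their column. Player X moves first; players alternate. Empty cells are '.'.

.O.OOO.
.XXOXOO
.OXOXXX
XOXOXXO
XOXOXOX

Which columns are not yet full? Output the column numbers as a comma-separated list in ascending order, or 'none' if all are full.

col 0: top cell = '.' → open
col 1: top cell = 'O' → FULL
col 2: top cell = '.' → open
col 3: top cell = 'O' → FULL
col 4: top cell = 'O' → FULL
col 5: top cell = 'O' → FULL
col 6: top cell = '.' → open

Answer: 0,2,6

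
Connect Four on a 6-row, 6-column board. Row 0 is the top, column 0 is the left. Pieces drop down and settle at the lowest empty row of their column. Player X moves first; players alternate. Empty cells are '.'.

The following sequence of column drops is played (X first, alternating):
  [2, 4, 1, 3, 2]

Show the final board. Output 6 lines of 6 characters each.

Answer: ......
......
......
......
..X...
.XXOO.

Derivation:
Move 1: X drops in col 2, lands at row 5
Move 2: O drops in col 4, lands at row 5
Move 3: X drops in col 1, lands at row 5
Move 4: O drops in col 3, lands at row 5
Move 5: X drops in col 2, lands at row 4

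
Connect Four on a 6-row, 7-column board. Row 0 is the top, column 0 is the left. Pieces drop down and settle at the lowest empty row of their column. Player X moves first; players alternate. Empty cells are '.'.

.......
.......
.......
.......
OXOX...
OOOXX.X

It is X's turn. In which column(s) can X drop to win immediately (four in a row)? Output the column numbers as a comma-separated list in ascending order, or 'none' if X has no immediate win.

col 0: drop X → no win
col 1: drop X → no win
col 2: drop X → no win
col 3: drop X → no win
col 4: drop X → no win
col 5: drop X → WIN!
col 6: drop X → no win

Answer: 5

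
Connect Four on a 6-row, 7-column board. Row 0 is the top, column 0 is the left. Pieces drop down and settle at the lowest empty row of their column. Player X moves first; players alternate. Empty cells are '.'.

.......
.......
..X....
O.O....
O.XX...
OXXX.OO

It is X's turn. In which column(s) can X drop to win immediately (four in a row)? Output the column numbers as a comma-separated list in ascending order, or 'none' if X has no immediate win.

col 0: drop X → no win
col 1: drop X → no win
col 2: drop X → no win
col 3: drop X → no win
col 4: drop X → WIN!
col 5: drop X → no win
col 6: drop X → no win

Answer: 4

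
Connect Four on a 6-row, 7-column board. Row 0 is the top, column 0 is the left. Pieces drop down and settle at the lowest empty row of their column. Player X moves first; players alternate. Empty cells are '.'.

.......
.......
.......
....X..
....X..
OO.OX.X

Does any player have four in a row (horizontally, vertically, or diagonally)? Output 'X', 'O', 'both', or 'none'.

none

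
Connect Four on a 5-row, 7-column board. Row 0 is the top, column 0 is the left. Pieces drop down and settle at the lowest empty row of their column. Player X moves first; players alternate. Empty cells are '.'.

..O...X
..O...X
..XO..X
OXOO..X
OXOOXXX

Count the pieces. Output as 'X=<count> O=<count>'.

X=10 O=9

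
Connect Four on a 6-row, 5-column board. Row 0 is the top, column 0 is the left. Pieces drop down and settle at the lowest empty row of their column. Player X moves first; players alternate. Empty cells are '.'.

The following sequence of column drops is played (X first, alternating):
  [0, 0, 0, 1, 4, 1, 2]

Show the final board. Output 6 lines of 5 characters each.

Move 1: X drops in col 0, lands at row 5
Move 2: O drops in col 0, lands at row 4
Move 3: X drops in col 0, lands at row 3
Move 4: O drops in col 1, lands at row 5
Move 5: X drops in col 4, lands at row 5
Move 6: O drops in col 1, lands at row 4
Move 7: X drops in col 2, lands at row 5

Answer: .....
.....
.....
X....
OO...
XOX.X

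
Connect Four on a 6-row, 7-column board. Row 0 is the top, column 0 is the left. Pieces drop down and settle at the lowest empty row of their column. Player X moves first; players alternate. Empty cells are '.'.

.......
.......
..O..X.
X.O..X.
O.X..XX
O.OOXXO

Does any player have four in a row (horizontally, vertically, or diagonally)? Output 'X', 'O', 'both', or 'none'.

X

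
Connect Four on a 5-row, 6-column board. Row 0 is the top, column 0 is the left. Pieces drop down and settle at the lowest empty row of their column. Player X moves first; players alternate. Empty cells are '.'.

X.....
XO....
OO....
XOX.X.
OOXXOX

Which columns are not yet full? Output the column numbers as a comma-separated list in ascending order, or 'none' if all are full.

Answer: 1,2,3,4,5

Derivation:
col 0: top cell = 'X' → FULL
col 1: top cell = '.' → open
col 2: top cell = '.' → open
col 3: top cell = '.' → open
col 4: top cell = '.' → open
col 5: top cell = '.' → open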